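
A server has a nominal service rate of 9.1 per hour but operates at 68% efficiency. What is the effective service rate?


Effective rate = mu * efficiency = 9.1 * 0.68 = 6.19 per hour

6.19 per hour


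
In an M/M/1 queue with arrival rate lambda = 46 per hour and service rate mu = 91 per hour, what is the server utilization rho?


rho = lambda/mu = 46/91 = 0.5055

0.5055


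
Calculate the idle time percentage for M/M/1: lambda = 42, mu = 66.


Idle fraction = (1 - rho) * 100 = (1 - 42/66) * 100 = 36.4%

36.4%


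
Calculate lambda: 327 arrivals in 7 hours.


lambda = total arrivals / time = 327 / 7 = 46.71 per hour

46.71 per hour


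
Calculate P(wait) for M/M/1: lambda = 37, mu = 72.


P(wait) = rho = lambda/mu = 37/72 = 0.5139

0.5139


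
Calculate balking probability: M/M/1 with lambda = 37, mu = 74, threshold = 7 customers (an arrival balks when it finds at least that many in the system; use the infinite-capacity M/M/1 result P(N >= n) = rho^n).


P(N >= 7) = rho^7 = (37/74)^7 = 0.0078

0.0078


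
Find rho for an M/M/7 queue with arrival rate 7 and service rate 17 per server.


rho = lambda/(c*mu) = 7/(7*17) = 0.0588

0.0588


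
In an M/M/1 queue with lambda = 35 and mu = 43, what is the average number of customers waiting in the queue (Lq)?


rho = 35/43; Lq = rho^2/(1-rho) = 3.56

3.56


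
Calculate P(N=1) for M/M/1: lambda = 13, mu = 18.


rho = 13/18; P(n) = (1-rho)*rho^n = (1-13/18)*(13/18)^1 = 0.2006

0.2006


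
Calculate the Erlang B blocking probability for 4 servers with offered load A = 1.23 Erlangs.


B(N,A) = (A^N/N!) / sum(A^k/k!, k=0..N) with N=4, A=1.23 = 0.0281

0.0281


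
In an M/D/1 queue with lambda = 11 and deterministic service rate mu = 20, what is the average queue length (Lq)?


M/D/1: Lq = rho^2 / (2*(1-rho)) where rho = 11/20; Lq = 0.34

0.34


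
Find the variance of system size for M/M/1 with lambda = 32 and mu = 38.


rho = 32/38; Var(N) = rho/(1-rho)^2 = 33.78

33.78


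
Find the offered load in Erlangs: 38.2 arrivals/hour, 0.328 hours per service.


Offered load a = lambda * E[S] = 38.2 * 0.328 = 12.53 Erlangs

12.53 Erlangs


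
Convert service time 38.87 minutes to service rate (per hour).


mu = 60 / avg_service_time = 60 / 38.87 = 1.54 per hour

1.54 per hour


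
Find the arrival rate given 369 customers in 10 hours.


lambda = total arrivals / time = 369 / 10 = 36.9 per hour

36.9 per hour


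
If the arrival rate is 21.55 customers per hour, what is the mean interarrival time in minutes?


Mean interarrival time = 60/lambda = 60/21.55 = 2.78 minutes

2.78 minutes


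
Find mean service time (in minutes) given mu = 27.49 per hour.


Mean service time = 60/mu = 60/27.49 = 2.18 minutes

2.18 minutes


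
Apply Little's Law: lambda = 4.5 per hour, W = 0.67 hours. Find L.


L = lambda * W = 4.5 * 0.67 = 3.02

3.02


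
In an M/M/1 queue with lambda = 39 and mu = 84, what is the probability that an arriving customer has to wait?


P(wait) = rho = lambda/mu = 39/84 = 0.4643

0.4643


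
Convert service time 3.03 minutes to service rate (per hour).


mu = 60 / avg_service_time = 60 / 3.03 = 19.8 per hour

19.8 per hour


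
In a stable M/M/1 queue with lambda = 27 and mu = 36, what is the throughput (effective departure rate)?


For a stable queue (lambda < mu), throughput = lambda = 27 per hour

27 per hour


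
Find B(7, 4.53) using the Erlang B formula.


B(N,A) = (A^N/N!) / sum(A^k/k!, k=0..N) with N=7, A=4.53 = 0.0919

0.0919


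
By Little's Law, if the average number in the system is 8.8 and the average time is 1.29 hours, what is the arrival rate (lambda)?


lambda = L / W = 8.8 / 1.29 = 6.82 per hour

6.82 per hour


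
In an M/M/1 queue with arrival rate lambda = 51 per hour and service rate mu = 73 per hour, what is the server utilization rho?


rho = lambda/mu = 51/73 = 0.6986

0.6986


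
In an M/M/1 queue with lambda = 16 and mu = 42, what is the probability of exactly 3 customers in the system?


rho = 16/42; P(n) = (1-rho)*rho^n = (1-16/42)*(16/42)^3 = 0.0342

0.0342


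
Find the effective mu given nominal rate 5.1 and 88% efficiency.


Effective rate = mu * efficiency = 5.1 * 0.88 = 4.49 per hour

4.49 per hour


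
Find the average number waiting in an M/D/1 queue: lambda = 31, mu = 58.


M/D/1: Lq = rho^2 / (2*(1-rho)) where rho = 31/58; Lq = 0.31

0.31


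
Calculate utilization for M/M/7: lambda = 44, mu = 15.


rho = lambda/(c*mu) = 44/(7*15) = 0.419

0.419


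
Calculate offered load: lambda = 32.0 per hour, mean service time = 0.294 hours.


Offered load a = lambda * E[S] = 32.0 * 0.294 = 9.41 Erlangs

9.41 Erlangs


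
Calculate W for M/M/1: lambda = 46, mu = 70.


W = 1/(mu - lambda) = 1/(70 - 46) = 0.0417 hours

0.0417 hours


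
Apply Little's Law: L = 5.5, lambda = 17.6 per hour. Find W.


W = L / lambda = 5.5 / 17.6 = 0.3125 hours

0.3125 hours


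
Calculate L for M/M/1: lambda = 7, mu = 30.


rho = 7/30; L = rho/(1-rho) = 0.3

0.3


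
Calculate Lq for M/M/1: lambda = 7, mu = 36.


rho = 7/36; Lq = rho^2/(1-rho) = 0.05

0.05


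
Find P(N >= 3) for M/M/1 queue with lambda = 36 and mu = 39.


P(N >= 3) = rho^3 = (36/39)^3 = 0.7865

0.7865


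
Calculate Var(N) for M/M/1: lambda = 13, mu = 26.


rho = 13/26; Var(N) = rho/(1-rho)^2 = 2.0

2.0


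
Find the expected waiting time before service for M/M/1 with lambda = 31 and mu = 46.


rho = 31/46; Wq = rho/(mu - lambda) = 0.0449 hours

0.0449 hours


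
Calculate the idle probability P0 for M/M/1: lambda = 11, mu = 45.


P0 = 1 - rho = 1 - 11/45 = 0.7556

0.7556


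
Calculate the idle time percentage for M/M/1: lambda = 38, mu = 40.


Idle fraction = (1 - rho) * 100 = (1 - 38/40) * 100 = 5.0%

5.0%


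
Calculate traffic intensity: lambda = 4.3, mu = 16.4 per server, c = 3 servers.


rho = lambda / (c * mu) = 4.3 / (3 * 16.4) = 0.0874

0.0874


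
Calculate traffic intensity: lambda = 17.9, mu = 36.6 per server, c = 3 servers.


rho = lambda / (c * mu) = 17.9 / (3 * 36.6) = 0.163

0.163


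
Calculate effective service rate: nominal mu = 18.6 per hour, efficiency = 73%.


Effective rate = mu * efficiency = 18.6 * 0.73 = 13.58 per hour

13.58 per hour


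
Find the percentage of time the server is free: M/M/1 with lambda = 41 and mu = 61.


Idle fraction = (1 - rho) * 100 = (1 - 41/61) * 100 = 32.8%

32.8%


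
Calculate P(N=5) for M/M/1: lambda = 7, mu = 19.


rho = 7/19; P(n) = (1-rho)*rho^n = (1-7/19)*(7/19)^5 = 0.0043

0.0043


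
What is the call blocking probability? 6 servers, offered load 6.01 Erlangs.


B(N,A) = (A^N/N!) / sum(A^k/k!, k=0..N) with N=6, A=6.01 = 0.2656

0.2656


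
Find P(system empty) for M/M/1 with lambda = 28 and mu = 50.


P0 = 1 - rho = 1 - 28/50 = 0.44

0.44


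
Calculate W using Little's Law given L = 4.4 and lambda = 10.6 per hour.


W = L / lambda = 4.4 / 10.6 = 0.4151 hours

0.4151 hours


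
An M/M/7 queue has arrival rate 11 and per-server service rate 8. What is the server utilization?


rho = lambda/(c*mu) = 11/(7*8) = 0.1964

0.1964


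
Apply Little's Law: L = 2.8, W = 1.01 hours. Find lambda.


lambda = L / W = 2.8 / 1.01 = 2.77 per hour

2.77 per hour


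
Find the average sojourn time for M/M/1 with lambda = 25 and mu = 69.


W = 1/(mu - lambda) = 1/(69 - 25) = 0.0227 hours

0.0227 hours


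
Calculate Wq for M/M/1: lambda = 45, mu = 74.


rho = 45/74; Wq = rho/(mu - lambda) = 0.021 hours

0.021 hours


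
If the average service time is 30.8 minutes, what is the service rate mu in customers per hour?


mu = 60 / avg_service_time = 60 / 30.8 = 1.95 per hour

1.95 per hour


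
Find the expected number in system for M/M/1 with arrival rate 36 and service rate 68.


rho = 36/68; L = rho/(1-rho) = 1.13

1.13


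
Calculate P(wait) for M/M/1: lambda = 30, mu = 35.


P(wait) = rho = lambda/mu = 30/35 = 0.8571

0.8571


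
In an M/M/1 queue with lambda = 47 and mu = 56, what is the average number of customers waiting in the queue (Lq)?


rho = 47/56; Lq = rho^2/(1-rho) = 4.38

4.38


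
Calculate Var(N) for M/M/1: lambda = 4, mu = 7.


rho = 4/7; Var(N) = rho/(1-rho)^2 = 3.11

3.11


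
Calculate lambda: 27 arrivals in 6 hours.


lambda = total arrivals / time = 27 / 6 = 4.5 per hour

4.5 per hour


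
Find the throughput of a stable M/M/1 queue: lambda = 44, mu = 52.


For a stable queue (lambda < mu), throughput = lambda = 44 per hour

44 per hour


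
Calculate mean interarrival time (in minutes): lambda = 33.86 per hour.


Mean interarrival time = 60/lambda = 60/33.86 = 1.77 minutes

1.77 minutes


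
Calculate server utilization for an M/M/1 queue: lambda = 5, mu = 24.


rho = lambda/mu = 5/24 = 0.2083

0.2083


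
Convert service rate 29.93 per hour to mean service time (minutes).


Mean service time = 60/mu = 60/29.93 = 2.0 minutes

2.0 minutes


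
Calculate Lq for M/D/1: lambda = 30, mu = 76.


M/D/1: Lq = rho^2 / (2*(1-rho)) where rho = 30/76; Lq = 0.13

0.13


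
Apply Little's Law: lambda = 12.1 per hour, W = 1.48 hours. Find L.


L = lambda * W = 12.1 * 1.48 = 17.91

17.91


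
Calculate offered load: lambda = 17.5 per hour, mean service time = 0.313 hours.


Offered load a = lambda * E[S] = 17.5 * 0.313 = 5.48 Erlangs

5.48 Erlangs


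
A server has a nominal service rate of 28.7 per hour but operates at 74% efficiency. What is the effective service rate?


Effective rate = mu * efficiency = 28.7 * 0.74 = 21.24 per hour

21.24 per hour


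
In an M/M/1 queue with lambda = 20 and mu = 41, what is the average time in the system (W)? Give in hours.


W = 1/(mu - lambda) = 1/(41 - 20) = 0.0476 hours

0.0476 hours


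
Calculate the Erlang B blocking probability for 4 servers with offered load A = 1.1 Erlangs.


B(N,A) = (A^N/N!) / sum(A^k/k!, k=0..N) with N=4, A=1.1 = 0.0204

0.0204


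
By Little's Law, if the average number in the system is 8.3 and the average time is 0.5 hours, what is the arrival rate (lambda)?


lambda = L / W = 8.3 / 0.5 = 16.6 per hour

16.6 per hour


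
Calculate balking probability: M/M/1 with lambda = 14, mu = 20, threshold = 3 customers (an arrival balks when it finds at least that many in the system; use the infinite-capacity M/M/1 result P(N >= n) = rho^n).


P(N >= 3) = rho^3 = (14/20)^3 = 0.343

0.343


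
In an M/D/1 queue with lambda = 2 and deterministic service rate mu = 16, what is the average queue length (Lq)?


M/D/1: Lq = rho^2 / (2*(1-rho)) where rho = 2/16; Lq = 0.01

0.01


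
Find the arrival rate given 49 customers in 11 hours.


lambda = total arrivals / time = 49 / 11 = 4.45 per hour

4.45 per hour


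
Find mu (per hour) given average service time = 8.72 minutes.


mu = 60 / avg_service_time = 60 / 8.72 = 6.88 per hour

6.88 per hour


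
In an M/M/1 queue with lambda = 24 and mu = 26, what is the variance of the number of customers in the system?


rho = 24/26; Var(N) = rho/(1-rho)^2 = 156.0

156.0


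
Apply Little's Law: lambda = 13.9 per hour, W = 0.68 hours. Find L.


L = lambda * W = 13.9 * 0.68 = 9.45

9.45


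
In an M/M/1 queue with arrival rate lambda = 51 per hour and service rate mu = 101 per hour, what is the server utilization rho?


rho = lambda/mu = 51/101 = 0.505

0.505


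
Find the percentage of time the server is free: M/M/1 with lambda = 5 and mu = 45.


Idle fraction = (1 - rho) * 100 = (1 - 5/45) * 100 = 88.9%

88.9%


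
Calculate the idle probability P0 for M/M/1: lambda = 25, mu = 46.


P0 = 1 - rho = 1 - 25/46 = 0.4565

0.4565


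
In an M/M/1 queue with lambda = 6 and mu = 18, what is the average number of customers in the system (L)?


rho = 6/18; L = rho/(1-rho) = 0.5

0.5


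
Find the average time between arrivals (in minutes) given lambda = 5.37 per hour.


Mean interarrival time = 60/lambda = 60/5.37 = 11.17 minutes

11.17 minutes


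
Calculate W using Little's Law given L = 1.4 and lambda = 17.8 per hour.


W = L / lambda = 1.4 / 17.8 = 0.0787 hours

0.0787 hours


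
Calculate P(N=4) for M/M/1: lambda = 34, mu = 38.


rho = 34/38; P(n) = (1-rho)*rho^n = (1-34/38)*(34/38)^4 = 0.0675

0.0675


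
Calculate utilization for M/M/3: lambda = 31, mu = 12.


rho = lambda/(c*mu) = 31/(3*12) = 0.8611

0.8611


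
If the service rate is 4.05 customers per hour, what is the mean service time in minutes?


Mean service time = 60/mu = 60/4.05 = 14.81 minutes

14.81 minutes


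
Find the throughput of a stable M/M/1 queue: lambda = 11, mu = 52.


For a stable queue (lambda < mu), throughput = lambda = 11 per hour

11 per hour


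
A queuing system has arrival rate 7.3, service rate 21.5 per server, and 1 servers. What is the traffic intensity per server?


rho = lambda / (c * mu) = 7.3 / (1 * 21.5) = 0.3395

0.3395


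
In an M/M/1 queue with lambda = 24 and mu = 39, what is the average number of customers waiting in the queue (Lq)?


rho = 24/39; Lq = rho^2/(1-rho) = 0.98

0.98


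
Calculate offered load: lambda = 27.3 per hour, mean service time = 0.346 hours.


Offered load a = lambda * E[S] = 27.3 * 0.346 = 9.45 Erlangs

9.45 Erlangs


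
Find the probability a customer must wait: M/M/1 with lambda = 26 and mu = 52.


P(wait) = rho = lambda/mu = 26/52 = 0.5

0.5


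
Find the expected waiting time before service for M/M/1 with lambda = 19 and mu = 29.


rho = 19/29; Wq = rho/(mu - lambda) = 0.0655 hours

0.0655 hours


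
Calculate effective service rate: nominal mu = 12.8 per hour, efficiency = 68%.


Effective rate = mu * efficiency = 12.8 * 0.68 = 8.7 per hour

8.7 per hour


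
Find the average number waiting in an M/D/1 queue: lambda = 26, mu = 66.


M/D/1: Lq = rho^2 / (2*(1-rho)) where rho = 26/66; Lq = 0.13

0.13


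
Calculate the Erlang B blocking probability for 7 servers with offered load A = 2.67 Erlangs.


B(N,A) = (A^N/N!) / sum(A^k/k!, k=0..N) with N=7, A=2.67 = 0.0134

0.0134


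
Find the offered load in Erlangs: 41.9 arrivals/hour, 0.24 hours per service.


Offered load a = lambda * E[S] = 41.9 * 0.24 = 10.06 Erlangs

10.06 Erlangs


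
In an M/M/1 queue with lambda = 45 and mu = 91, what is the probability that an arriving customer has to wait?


P(wait) = rho = lambda/mu = 45/91 = 0.4945

0.4945


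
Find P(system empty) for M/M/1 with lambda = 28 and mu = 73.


P0 = 1 - rho = 1 - 28/73 = 0.6164

0.6164


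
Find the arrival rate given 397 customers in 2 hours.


lambda = total arrivals / time = 397 / 2 = 198.5 per hour

198.5 per hour


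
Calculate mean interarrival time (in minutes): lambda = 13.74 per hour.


Mean interarrival time = 60/lambda = 60/13.74 = 4.37 minutes

4.37 minutes


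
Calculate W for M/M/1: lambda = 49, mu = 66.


W = 1/(mu - lambda) = 1/(66 - 49) = 0.0588 hours

0.0588 hours


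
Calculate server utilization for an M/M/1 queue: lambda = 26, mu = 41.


rho = lambda/mu = 26/41 = 0.6341

0.6341


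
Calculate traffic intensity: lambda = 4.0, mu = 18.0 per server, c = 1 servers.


rho = lambda / (c * mu) = 4.0 / (1 * 18.0) = 0.2222

0.2222


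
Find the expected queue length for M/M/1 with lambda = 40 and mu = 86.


rho = 40/86; Lq = rho^2/(1-rho) = 0.4

0.4


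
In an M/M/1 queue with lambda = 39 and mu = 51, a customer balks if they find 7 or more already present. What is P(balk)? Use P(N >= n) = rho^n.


P(N >= 7) = rho^7 = (39/51)^7 = 0.1529

0.1529


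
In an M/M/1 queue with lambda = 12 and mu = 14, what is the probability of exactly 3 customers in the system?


rho = 12/14; P(n) = (1-rho)*rho^n = (1-12/14)*(12/14)^3 = 0.09

0.09


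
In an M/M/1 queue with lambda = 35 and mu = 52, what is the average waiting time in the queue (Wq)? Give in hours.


rho = 35/52; Wq = rho/(mu - lambda) = 0.0396 hours

0.0396 hours


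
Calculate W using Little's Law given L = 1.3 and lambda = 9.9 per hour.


W = L / lambda = 1.3 / 9.9 = 0.1313 hours

0.1313 hours


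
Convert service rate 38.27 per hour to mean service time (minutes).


Mean service time = 60/mu = 60/38.27 = 1.57 minutes

1.57 minutes


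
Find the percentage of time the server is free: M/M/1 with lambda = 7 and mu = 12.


Idle fraction = (1 - rho) * 100 = (1 - 7/12) * 100 = 41.7%

41.7%


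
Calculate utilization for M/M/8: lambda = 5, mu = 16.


rho = lambda/(c*mu) = 5/(8*16) = 0.0391

0.0391


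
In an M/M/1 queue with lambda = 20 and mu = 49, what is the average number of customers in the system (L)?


rho = 20/49; L = rho/(1-rho) = 0.69

0.69


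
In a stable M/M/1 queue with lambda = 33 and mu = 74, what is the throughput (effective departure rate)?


For a stable queue (lambda < mu), throughput = lambda = 33 per hour

33 per hour


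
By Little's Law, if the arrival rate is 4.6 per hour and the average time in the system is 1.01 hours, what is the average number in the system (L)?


L = lambda * W = 4.6 * 1.01 = 4.65

4.65


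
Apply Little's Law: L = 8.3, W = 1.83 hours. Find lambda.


lambda = L / W = 8.3 / 1.83 = 4.54 per hour

4.54 per hour


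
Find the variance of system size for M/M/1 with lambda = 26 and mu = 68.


rho = 26/68; Var(N) = rho/(1-rho)^2 = 1.0

1.0


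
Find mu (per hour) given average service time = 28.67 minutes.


mu = 60 / avg_service_time = 60 / 28.67 = 2.09 per hour

2.09 per hour


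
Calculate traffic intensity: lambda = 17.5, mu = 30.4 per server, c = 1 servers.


rho = lambda / (c * mu) = 17.5 / (1 * 30.4) = 0.5757

0.5757


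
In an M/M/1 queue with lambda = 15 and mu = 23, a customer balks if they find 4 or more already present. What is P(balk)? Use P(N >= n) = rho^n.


P(N >= 4) = rho^4 = (15/23)^4 = 0.1809

0.1809


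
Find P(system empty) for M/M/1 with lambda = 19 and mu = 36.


P0 = 1 - rho = 1 - 19/36 = 0.4722

0.4722


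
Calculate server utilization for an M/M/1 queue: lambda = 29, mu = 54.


rho = lambda/mu = 29/54 = 0.537

0.537


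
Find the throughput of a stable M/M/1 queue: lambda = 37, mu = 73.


For a stable queue (lambda < mu), throughput = lambda = 37 per hour

37 per hour


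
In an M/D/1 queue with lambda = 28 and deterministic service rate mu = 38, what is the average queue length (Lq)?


M/D/1: Lq = rho^2 / (2*(1-rho)) where rho = 28/38; Lq = 1.03

1.03


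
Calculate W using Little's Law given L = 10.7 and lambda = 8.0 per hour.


W = L / lambda = 10.7 / 8.0 = 1.3375 hours

1.3375 hours


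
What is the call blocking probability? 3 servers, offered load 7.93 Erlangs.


B(N,A) = (A^N/N!) / sum(A^k/k!, k=0..N) with N=3, A=7.93 = 0.6731

0.6731


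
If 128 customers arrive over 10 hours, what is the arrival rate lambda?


lambda = total arrivals / time = 128 / 10 = 12.8 per hour

12.8 per hour


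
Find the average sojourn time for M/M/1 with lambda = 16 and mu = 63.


W = 1/(mu - lambda) = 1/(63 - 16) = 0.0213 hours

0.0213 hours


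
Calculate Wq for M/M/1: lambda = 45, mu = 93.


rho = 45/93; Wq = rho/(mu - lambda) = 0.0101 hours

0.0101 hours


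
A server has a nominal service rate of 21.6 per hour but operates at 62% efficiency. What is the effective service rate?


Effective rate = mu * efficiency = 21.6 * 0.62 = 13.39 per hour

13.39 per hour


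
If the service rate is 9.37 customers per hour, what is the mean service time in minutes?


Mean service time = 60/mu = 60/9.37 = 6.4 minutes

6.4 minutes


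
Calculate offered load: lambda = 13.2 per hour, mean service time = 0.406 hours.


Offered load a = lambda * E[S] = 13.2 * 0.406 = 5.36 Erlangs

5.36 Erlangs


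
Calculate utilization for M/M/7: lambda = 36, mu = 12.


rho = lambda/(c*mu) = 36/(7*12) = 0.4286

0.4286


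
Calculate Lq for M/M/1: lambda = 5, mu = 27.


rho = 5/27; Lq = rho^2/(1-rho) = 0.04

0.04


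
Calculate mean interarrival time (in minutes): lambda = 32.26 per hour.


Mean interarrival time = 60/lambda = 60/32.26 = 1.86 minutes

1.86 minutes


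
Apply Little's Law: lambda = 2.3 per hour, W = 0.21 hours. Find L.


L = lambda * W = 2.3 * 0.21 = 0.48

0.48


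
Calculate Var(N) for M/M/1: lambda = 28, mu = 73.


rho = 28/73; Var(N) = rho/(1-rho)^2 = 1.01

1.01


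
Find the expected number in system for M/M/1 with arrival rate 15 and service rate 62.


rho = 15/62; L = rho/(1-rho) = 0.32

0.32


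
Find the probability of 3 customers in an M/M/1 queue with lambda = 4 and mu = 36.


rho = 4/36; P(n) = (1-rho)*rho^n = (1-4/36)*(4/36)^3 = 0.0012

0.0012


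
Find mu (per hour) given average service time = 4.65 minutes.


mu = 60 / avg_service_time = 60 / 4.65 = 12.9 per hour

12.9 per hour


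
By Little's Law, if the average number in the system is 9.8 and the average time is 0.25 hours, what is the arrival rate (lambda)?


lambda = L / W = 9.8 / 0.25 = 39.2 per hour

39.2 per hour


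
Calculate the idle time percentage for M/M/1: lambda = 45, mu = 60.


Idle fraction = (1 - rho) * 100 = (1 - 45/60) * 100 = 25.0%

25.0%


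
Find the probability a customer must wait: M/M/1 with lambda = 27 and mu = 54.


P(wait) = rho = lambda/mu = 27/54 = 0.5

0.5


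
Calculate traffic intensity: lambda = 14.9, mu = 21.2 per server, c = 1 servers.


rho = lambda / (c * mu) = 14.9 / (1 * 21.2) = 0.7028

0.7028


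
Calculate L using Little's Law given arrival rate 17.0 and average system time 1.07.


L = lambda * W = 17.0 * 1.07 = 18.19

18.19


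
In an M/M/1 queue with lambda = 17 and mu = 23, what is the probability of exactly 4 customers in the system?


rho = 17/23; P(n) = (1-rho)*rho^n = (1-17/23)*(17/23)^4 = 0.0779

0.0779


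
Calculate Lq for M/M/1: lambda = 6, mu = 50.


rho = 6/50; Lq = rho^2/(1-rho) = 0.02

0.02


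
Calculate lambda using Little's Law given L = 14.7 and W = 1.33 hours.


lambda = L / W = 14.7 / 1.33 = 11.05 per hour

11.05 per hour


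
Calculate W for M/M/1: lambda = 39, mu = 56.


W = 1/(mu - lambda) = 1/(56 - 39) = 0.0588 hours

0.0588 hours


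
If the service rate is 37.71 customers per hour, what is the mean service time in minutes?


Mean service time = 60/mu = 60/37.71 = 1.59 minutes

1.59 minutes


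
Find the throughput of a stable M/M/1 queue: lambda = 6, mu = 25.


For a stable queue (lambda < mu), throughput = lambda = 6 per hour

6 per hour


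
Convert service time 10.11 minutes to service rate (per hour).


mu = 60 / avg_service_time = 60 / 10.11 = 5.93 per hour

5.93 per hour


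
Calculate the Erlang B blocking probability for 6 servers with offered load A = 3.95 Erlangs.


B(N,A) = (A^N/N!) / sum(A^k/k!, k=0..N) with N=6, A=3.95 = 0.1136

0.1136


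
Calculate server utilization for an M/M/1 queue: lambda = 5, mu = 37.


rho = lambda/mu = 5/37 = 0.1351

0.1351


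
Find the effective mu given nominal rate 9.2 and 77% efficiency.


Effective rate = mu * efficiency = 9.2 * 0.77 = 7.08 per hour

7.08 per hour


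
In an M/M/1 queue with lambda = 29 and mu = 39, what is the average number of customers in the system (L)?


rho = 29/39; L = rho/(1-rho) = 2.9

2.9


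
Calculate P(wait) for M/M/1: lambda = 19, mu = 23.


P(wait) = rho = lambda/mu = 19/23 = 0.8261

0.8261


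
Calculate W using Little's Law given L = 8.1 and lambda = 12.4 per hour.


W = L / lambda = 8.1 / 12.4 = 0.6532 hours

0.6532 hours


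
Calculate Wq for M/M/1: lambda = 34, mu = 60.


rho = 34/60; Wq = rho/(mu - lambda) = 0.0218 hours

0.0218 hours


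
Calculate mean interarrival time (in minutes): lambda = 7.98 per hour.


Mean interarrival time = 60/lambda = 60/7.98 = 7.52 minutes

7.52 minutes


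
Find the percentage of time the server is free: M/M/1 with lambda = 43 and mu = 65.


Idle fraction = (1 - rho) * 100 = (1 - 43/65) * 100 = 33.8%

33.8%


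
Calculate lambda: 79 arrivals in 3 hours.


lambda = total arrivals / time = 79 / 3 = 26.33 per hour

26.33 per hour


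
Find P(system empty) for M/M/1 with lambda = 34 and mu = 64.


P0 = 1 - rho = 1 - 34/64 = 0.4688

0.4688


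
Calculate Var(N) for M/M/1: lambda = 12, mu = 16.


rho = 12/16; Var(N) = rho/(1-rho)^2 = 12.0

12.0


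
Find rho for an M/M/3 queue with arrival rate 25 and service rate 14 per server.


rho = lambda/(c*mu) = 25/(3*14) = 0.5952

0.5952


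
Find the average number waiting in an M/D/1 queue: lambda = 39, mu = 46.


M/D/1: Lq = rho^2 / (2*(1-rho)) where rho = 39/46; Lq = 2.36

2.36


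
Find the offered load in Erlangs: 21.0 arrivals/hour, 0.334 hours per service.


Offered load a = lambda * E[S] = 21.0 * 0.334 = 7.01 Erlangs

7.01 Erlangs


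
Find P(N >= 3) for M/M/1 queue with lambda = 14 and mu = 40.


P(N >= 3) = rho^3 = (14/40)^3 = 0.0429

0.0429


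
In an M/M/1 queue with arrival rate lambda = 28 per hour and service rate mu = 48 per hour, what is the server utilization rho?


rho = lambda/mu = 28/48 = 0.5833

0.5833


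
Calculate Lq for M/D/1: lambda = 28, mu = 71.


M/D/1: Lq = rho^2 / (2*(1-rho)) where rho = 28/71; Lq = 0.13

0.13


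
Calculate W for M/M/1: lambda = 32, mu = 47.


W = 1/(mu - lambda) = 1/(47 - 32) = 0.0667 hours

0.0667 hours


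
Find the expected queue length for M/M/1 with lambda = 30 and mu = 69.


rho = 30/69; Lq = rho^2/(1-rho) = 0.33

0.33


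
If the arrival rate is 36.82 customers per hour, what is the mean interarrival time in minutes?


Mean interarrival time = 60/lambda = 60/36.82 = 1.63 minutes

1.63 minutes


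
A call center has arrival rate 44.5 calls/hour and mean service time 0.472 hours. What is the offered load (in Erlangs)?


Offered load a = lambda * E[S] = 44.5 * 0.472 = 21.0 Erlangs

21.0 Erlangs


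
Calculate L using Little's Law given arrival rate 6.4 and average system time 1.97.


L = lambda * W = 6.4 * 1.97 = 12.61

12.61


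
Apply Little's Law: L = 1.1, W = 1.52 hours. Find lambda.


lambda = L / W = 1.1 / 1.52 = 0.72 per hour

0.72 per hour


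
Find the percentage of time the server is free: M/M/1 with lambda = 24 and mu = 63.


Idle fraction = (1 - rho) * 100 = (1 - 24/63) * 100 = 61.9%

61.9%


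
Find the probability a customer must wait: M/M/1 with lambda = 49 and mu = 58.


P(wait) = rho = lambda/mu = 49/58 = 0.8448

0.8448


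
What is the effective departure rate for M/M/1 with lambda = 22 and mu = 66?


For a stable queue (lambda < mu), throughput = lambda = 22 per hour

22 per hour


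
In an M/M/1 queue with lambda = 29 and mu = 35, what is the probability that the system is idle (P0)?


P0 = 1 - rho = 1 - 29/35 = 0.1714

0.1714


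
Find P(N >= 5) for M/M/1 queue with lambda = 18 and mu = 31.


P(N >= 5) = rho^5 = (18/31)^5 = 0.066

0.066


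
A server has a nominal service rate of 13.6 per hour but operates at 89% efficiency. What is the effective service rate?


Effective rate = mu * efficiency = 13.6 * 0.89 = 12.1 per hour

12.1 per hour


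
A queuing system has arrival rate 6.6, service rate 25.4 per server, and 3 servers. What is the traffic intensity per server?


rho = lambda / (c * mu) = 6.6 / (3 * 25.4) = 0.0866

0.0866


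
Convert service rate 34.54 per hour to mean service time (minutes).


Mean service time = 60/mu = 60/34.54 = 1.74 minutes

1.74 minutes


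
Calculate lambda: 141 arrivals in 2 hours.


lambda = total arrivals / time = 141 / 2 = 70.5 per hour

70.5 per hour


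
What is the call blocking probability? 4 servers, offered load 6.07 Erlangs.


B(N,A) = (A^N/N!) / sum(A^k/k!, k=0..N) with N=4, A=6.07 = 0.474

0.474


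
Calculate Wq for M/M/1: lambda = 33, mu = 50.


rho = 33/50; Wq = rho/(mu - lambda) = 0.0388 hours

0.0388 hours


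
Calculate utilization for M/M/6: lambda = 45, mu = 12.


rho = lambda/(c*mu) = 45/(6*12) = 0.625

0.625


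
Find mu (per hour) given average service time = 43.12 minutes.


mu = 60 / avg_service_time = 60 / 43.12 = 1.39 per hour

1.39 per hour


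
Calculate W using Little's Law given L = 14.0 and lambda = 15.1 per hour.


W = L / lambda = 14.0 / 15.1 = 0.9272 hours

0.9272 hours


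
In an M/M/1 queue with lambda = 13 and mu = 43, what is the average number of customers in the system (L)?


rho = 13/43; L = rho/(1-rho) = 0.43

0.43


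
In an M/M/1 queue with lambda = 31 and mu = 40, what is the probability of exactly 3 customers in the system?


rho = 31/40; P(n) = (1-rho)*rho^n = (1-31/40)*(31/40)^3 = 0.1047

0.1047


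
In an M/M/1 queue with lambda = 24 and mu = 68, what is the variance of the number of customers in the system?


rho = 24/68; Var(N) = rho/(1-rho)^2 = 0.84

0.84


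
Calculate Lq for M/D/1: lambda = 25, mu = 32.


M/D/1: Lq = rho^2 / (2*(1-rho)) where rho = 25/32; Lq = 1.4

1.4


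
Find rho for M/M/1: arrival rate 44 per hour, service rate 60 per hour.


rho = lambda/mu = 44/60 = 0.7333

0.7333


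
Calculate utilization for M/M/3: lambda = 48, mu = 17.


rho = lambda/(c*mu) = 48/(3*17) = 0.9412

0.9412


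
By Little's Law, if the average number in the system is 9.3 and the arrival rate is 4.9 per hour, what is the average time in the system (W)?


W = L / lambda = 9.3 / 4.9 = 1.898 hours

1.898 hours


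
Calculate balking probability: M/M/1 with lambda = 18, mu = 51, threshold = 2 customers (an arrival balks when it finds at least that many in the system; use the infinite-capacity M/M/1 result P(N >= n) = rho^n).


P(N >= 2) = rho^2 = (18/51)^2 = 0.1246

0.1246


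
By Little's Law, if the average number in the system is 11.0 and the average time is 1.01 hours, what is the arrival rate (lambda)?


lambda = L / W = 11.0 / 1.01 = 10.89 per hour

10.89 per hour


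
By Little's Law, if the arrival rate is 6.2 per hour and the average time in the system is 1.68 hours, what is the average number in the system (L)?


L = lambda * W = 6.2 * 1.68 = 10.42

10.42


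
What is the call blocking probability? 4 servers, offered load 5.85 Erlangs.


B(N,A) = (A^N/N!) / sum(A^k/k!, k=0..N) with N=4, A=5.85 = 0.4598

0.4598


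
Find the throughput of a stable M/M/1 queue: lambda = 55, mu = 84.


For a stable queue (lambda < mu), throughput = lambda = 55 per hour

55 per hour


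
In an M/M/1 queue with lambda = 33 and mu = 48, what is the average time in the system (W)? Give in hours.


W = 1/(mu - lambda) = 1/(48 - 33) = 0.0667 hours

0.0667 hours


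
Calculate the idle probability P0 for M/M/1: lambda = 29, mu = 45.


P0 = 1 - rho = 1 - 29/45 = 0.3556

0.3556


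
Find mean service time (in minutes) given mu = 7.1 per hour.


Mean service time = 60/mu = 60/7.1 = 8.45 minutes

8.45 minutes


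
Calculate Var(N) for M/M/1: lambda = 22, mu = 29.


rho = 22/29; Var(N) = rho/(1-rho)^2 = 13.02

13.02


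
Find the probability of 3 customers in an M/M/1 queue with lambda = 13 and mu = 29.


rho = 13/29; P(n) = (1-rho)*rho^n = (1-13/29)*(13/29)^3 = 0.0497

0.0497


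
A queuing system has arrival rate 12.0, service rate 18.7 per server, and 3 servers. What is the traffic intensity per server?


rho = lambda / (c * mu) = 12.0 / (3 * 18.7) = 0.2139

0.2139


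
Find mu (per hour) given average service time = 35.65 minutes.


mu = 60 / avg_service_time = 60 / 35.65 = 1.68 per hour

1.68 per hour


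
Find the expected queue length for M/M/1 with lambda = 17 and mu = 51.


rho = 17/51; Lq = rho^2/(1-rho) = 0.17

0.17


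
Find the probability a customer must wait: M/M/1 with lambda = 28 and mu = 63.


P(wait) = rho = lambda/mu = 28/63 = 0.4444

0.4444


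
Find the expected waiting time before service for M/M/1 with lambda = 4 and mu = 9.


rho = 4/9; Wq = rho/(mu - lambda) = 0.0889 hours

0.0889 hours


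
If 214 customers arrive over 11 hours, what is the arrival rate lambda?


lambda = total arrivals / time = 214 / 11 = 19.45 per hour

19.45 per hour


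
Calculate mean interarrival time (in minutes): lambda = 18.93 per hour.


Mean interarrival time = 60/lambda = 60/18.93 = 3.17 minutes

3.17 minutes


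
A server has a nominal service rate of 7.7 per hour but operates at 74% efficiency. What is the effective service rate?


Effective rate = mu * efficiency = 7.7 * 0.74 = 5.7 per hour

5.7 per hour


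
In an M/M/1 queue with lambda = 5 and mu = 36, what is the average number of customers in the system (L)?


rho = 5/36; L = rho/(1-rho) = 0.16

0.16


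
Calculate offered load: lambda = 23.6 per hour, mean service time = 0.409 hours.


Offered load a = lambda * E[S] = 23.6 * 0.409 = 9.65 Erlangs

9.65 Erlangs


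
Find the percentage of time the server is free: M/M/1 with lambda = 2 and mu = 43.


Idle fraction = (1 - rho) * 100 = (1 - 2/43) * 100 = 95.3%

95.3%


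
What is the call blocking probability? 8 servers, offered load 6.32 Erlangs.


B(N,A) = (A^N/N!) / sum(A^k/k!, k=0..N) with N=8, A=6.32 = 0.1398

0.1398


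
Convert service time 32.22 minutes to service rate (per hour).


mu = 60 / avg_service_time = 60 / 32.22 = 1.86 per hour

1.86 per hour


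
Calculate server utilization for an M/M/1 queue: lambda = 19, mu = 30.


rho = lambda/mu = 19/30 = 0.6333

0.6333


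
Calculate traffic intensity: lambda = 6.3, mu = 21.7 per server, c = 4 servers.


rho = lambda / (c * mu) = 6.3 / (4 * 21.7) = 0.0726

0.0726


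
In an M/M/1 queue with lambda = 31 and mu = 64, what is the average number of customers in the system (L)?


rho = 31/64; L = rho/(1-rho) = 0.94

0.94


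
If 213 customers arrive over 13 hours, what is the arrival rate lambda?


lambda = total arrivals / time = 213 / 13 = 16.38 per hour

16.38 per hour


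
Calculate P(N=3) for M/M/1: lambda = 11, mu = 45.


rho = 11/45; P(n) = (1-rho)*rho^n = (1-11/45)*(11/45)^3 = 0.011

0.011


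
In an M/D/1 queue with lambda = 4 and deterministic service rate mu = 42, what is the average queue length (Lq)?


M/D/1: Lq = rho^2 / (2*(1-rho)) where rho = 4/42; Lq = 0.01

0.01


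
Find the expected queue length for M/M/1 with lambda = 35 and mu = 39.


rho = 35/39; Lq = rho^2/(1-rho) = 7.85

7.85


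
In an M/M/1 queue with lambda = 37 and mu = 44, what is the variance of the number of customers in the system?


rho = 37/44; Var(N) = rho/(1-rho)^2 = 33.22

33.22


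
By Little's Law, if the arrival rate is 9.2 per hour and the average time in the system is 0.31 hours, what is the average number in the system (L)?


L = lambda * W = 9.2 * 0.31 = 2.85

2.85


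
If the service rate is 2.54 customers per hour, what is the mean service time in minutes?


Mean service time = 60/mu = 60/2.54 = 23.62 minutes

23.62 minutes


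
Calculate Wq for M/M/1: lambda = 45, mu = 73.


rho = 45/73; Wq = rho/(mu - lambda) = 0.022 hours

0.022 hours


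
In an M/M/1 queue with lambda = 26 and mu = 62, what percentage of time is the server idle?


Idle fraction = (1 - rho) * 100 = (1 - 26/62) * 100 = 58.1%

58.1%


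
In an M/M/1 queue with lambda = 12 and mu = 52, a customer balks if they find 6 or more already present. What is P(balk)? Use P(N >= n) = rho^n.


P(N >= 6) = rho^6 = (12/52)^6 = 0.0002

0.0002


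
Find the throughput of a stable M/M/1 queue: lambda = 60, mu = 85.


For a stable queue (lambda < mu), throughput = lambda = 60 per hour

60 per hour


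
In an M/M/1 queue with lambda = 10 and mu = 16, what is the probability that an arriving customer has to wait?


P(wait) = rho = lambda/mu = 10/16 = 0.625

0.625


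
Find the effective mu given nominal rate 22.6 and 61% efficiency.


Effective rate = mu * efficiency = 22.6 * 0.61 = 13.79 per hour

13.79 per hour


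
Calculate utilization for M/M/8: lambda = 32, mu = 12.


rho = lambda/(c*mu) = 32/(8*12) = 0.3333

0.3333


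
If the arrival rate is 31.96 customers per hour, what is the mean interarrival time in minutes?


Mean interarrival time = 60/lambda = 60/31.96 = 1.88 minutes

1.88 minutes


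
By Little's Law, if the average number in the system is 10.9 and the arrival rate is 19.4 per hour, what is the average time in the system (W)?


W = L / lambda = 10.9 / 19.4 = 0.5619 hours

0.5619 hours


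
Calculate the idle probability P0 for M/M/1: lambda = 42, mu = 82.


P0 = 1 - rho = 1 - 42/82 = 0.4878

0.4878


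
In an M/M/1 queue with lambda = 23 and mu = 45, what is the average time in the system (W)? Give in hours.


W = 1/(mu - lambda) = 1/(45 - 23) = 0.0455 hours

0.0455 hours


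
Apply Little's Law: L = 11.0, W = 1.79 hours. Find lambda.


lambda = L / W = 11.0 / 1.79 = 6.15 per hour

6.15 per hour


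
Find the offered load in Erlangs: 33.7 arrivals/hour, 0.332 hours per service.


Offered load a = lambda * E[S] = 33.7 * 0.332 = 11.19 Erlangs

11.19 Erlangs


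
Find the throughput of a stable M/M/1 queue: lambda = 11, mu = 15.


For a stable queue (lambda < mu), throughput = lambda = 11 per hour

11 per hour


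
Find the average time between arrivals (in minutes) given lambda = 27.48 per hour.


Mean interarrival time = 60/lambda = 60/27.48 = 2.18 minutes

2.18 minutes


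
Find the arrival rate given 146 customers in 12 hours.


lambda = total arrivals / time = 146 / 12 = 12.17 per hour

12.17 per hour


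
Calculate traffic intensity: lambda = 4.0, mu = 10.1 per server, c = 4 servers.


rho = lambda / (c * mu) = 4.0 / (4 * 10.1) = 0.099

0.099


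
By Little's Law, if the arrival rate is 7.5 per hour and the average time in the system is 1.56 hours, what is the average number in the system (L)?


L = lambda * W = 7.5 * 1.56 = 11.7

11.7


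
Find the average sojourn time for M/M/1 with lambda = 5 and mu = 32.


W = 1/(mu - lambda) = 1/(32 - 5) = 0.037 hours

0.037 hours


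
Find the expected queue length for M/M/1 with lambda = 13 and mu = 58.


rho = 13/58; Lq = rho^2/(1-rho) = 0.06

0.06


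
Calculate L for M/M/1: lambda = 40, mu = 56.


rho = 40/56; L = rho/(1-rho) = 2.5

2.5


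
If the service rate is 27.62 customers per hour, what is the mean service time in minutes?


Mean service time = 60/mu = 60/27.62 = 2.17 minutes

2.17 minutes


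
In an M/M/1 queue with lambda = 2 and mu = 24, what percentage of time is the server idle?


Idle fraction = (1 - rho) * 100 = (1 - 2/24) * 100 = 91.7%

91.7%


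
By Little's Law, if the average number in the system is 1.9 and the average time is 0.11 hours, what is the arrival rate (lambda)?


lambda = L / W = 1.9 / 0.11 = 17.27 per hour

17.27 per hour


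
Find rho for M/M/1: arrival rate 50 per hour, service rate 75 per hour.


rho = lambda/mu = 50/75 = 0.6667

0.6667


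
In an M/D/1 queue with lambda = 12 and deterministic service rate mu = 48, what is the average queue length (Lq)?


M/D/1: Lq = rho^2 / (2*(1-rho)) where rho = 12/48; Lq = 0.04

0.04


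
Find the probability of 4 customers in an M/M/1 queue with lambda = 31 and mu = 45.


rho = 31/45; P(n) = (1-rho)*rho^n = (1-31/45)*(31/45)^4 = 0.0701

0.0701
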